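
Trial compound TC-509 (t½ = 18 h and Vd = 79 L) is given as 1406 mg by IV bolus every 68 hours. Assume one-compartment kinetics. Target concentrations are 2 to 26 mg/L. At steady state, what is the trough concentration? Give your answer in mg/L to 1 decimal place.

1.4 mg/L

Over one 68-h interval, 68/18 ≈ 3.7778 half-lives elapse, leaving f ≈ 0.0729 of each dose.
Single-dose peak C₀ = D/Vd = 1406/79 ≈ 17.797 mg/L.
Steady-state trough Cmin,ss = C₀·f/(1−f) ≈ 17.797 × 0.0729/0.9271 ≈ 1.399 mg/L.
Trough 1.4 mg/L vs MEC 2 mg/L: subtherapeutic.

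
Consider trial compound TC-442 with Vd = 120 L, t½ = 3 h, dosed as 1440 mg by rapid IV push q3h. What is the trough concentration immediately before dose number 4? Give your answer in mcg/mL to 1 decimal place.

10.5 mcg/mL

f = (1/2)^(τ/t½) = (1/2)^(3/3) ≈ 0.5000.
C₀ = D/Vd = 1440/120 ≈ 12.000 mcg/mL.
Before the 4th dose, 3 doses have been given. Superposition: Cmin = C₀·(f + f² + … + f^3).
≈ 12.000 × (0.5000 + 0.2500 + 0.1250) ≈ 12.000 × 0.8750 ≈ 10.500 mcg/mL.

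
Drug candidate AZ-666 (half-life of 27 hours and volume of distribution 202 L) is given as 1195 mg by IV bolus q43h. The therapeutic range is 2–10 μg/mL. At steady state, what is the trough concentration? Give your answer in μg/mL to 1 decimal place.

k = ln2/t½ = ln2/27 ≈ 0.025672 h⁻¹; fraction remaining f = e^(−kτ) = e^(−0.025672×43) ≈ 0.3316.
Accumulation ratio R = 1/(1 − f) ≈ 1/0.6684 ≈ 1.4961.
Single-dose peak C₀ = D/Vd = 1195/202 ≈ 5.916 μg/mL.
Cmax,ss = C₀/(1 − f) ≈ 5.916/0.6684 ≈ 8.851 μg/mL.
One interval later, Cmin,ss = Cmax,ss·e^(−kτ) ≈ 8.851 × 0.3316 ≈ 2.935 μg/mL.
Trough 2.9 μg/mL vs MEC 2 μg/mL: adequate.

2.9 μg/mL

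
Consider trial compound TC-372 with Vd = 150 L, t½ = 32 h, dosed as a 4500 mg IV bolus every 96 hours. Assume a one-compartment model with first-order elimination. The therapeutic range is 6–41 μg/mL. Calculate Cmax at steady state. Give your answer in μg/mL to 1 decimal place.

34.3 μg/mL

The dosing interval is 3 half-lives, so f = 2^(−3) = 0.125.
At steady state, R = 1/(1 − 0.125) = 8/7.
Single-dose peak C₀ = D/Vd = 4500/150 = 30 μg/mL.
Steady-state peak Cmax,ss = C₀·R = 30 × 8/7 ≈ 34.286 μg/mL.
Peak 34.3 μg/mL vs MTC 41 μg/mL: below toxic threshold.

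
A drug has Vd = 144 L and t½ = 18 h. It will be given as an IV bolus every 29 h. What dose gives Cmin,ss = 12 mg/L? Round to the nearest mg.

3551 mg

τ/t½ = 29/18 ≈ 1.6111, so f = (1/2)^(29/18) ≈ 0.327346.
Cmin,ss = (D/Vd)·f/(1−f), so D = Cmin,ss·Vd·(1−f)/f.
D = 12 × 144 × (1−f)/f ≈ 12 × 144 × 2.05487 ≈ 3550.82 mg.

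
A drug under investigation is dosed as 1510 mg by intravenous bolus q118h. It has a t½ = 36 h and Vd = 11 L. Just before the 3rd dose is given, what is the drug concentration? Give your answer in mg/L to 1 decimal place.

15.6 mg/L

f = (1/2)^(τ/t½) = (1/2)^(118/36) ≈ 0.1031.
C₀ = D/Vd = 1510/11 ≈ 137.273 mg/L.
Before the 3rd dose, 2 doses have been given. Superposition: Cmin = C₀·(f + f²).
≈ 137.273 × (0.1031 + 0.0106) ≈ 137.273 × 0.1137 ≈ 15.608 mg/L.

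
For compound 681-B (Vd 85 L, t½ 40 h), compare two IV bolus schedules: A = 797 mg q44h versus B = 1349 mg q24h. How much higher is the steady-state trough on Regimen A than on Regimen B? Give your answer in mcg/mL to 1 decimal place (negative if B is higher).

-22.6 mcg/mL

Regimen A: f = (1/2)^(44/40) ≈ 0.4665; Cmin,ss = (797/85)·f/(1−f) ≈ 8.199 mcg/mL.
Regimen B: f = (1/2)^(24/40) ≈ 0.6598; Cmin,ss = (1349/85)·f/(1−f) ≈ 30.780 mcg/mL.
Difference ≈ 8.199 − 30.780 ≈ -22.581 mcg/mL.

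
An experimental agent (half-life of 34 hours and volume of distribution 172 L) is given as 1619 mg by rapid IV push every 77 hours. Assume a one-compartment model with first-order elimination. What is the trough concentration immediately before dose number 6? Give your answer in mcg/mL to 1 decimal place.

f = (1/2)^(τ/t½) = (1/2)^(77/34) ≈ 0.2081.
C₀ = D/Vd = 1619/172 ≈ 9.413 mcg/mL.
Before the 6th dose, 5 doses have been given. Superposition: Cmin = C₀·(f + f² + … + f^5).
≈ 9.413 × (0.2081 + 0.0433 + 0.0090 + 0.0019 + 0.0004) ≈ 9.413 × 0.2627 ≈ 2.473 mcg/mL.

2.5 mcg/mL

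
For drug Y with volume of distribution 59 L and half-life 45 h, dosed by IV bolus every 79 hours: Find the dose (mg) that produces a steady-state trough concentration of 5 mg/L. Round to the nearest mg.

701 mg

τ/t½ = 79/45 ≈ 1.7556, so f = (1/2)^(79/45) ≈ 0.296159.
Cmin,ss = (D/Vd)·f/(1−f), so D = Cmin,ss·Vd·(1−f)/f.
D = 5 × 59 × (1−f)/f ≈ 5 × 59 × 2.37656 ≈ 701.09 mg.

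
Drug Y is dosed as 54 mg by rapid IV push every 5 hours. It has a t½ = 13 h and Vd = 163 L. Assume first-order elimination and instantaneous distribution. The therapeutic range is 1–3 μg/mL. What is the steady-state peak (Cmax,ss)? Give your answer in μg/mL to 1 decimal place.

τ/t½ = 5/13 ≈ 0.38462, so fraction remaining f = (1/2)^(5/13) ≈ 0.7660.
At steady state, accumulation factor R = 1/(1 − e^(−kτ)) ≈ 4.2735.
Each bolus raises the concentration by D/Vd = 54/163 ≈ 0.331 μg/mL.
Cmax,ss = C₀/(1 − f) ≈ 0.331/0.2340 ≈ 1.415 μg/mL.
Peak 1.4 μg/mL vs MTC 3 μg/mL: below toxic threshold.

1.4 μg/mL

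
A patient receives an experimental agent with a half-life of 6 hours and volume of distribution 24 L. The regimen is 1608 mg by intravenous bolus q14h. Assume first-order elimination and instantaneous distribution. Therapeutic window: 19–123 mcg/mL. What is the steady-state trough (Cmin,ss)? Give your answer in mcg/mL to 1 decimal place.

Over one 14-h interval, 14/6 ≈ 2.3333 half-lives elapse, leaving f ≈ 0.1984 of each dose.
Accumulation ratio R = 1/(1 − f) ≈ 1/0.8016 ≈ 1.2475.
Each bolus raises the concentration by D/Vd = 1608/24 ≈ 67.000 mcg/mL.
Steady-state peak Cmax,ss = C₀·R ≈ 67.000 × 1.2475 ≈ 83.583 mcg/mL.
One interval later, Cmin,ss = Cmax,ss·e^(−kτ) ≈ 83.583 × 0.1984 ≈ 16.583 mcg/mL.
Trough 16.6 mcg/mL vs MEC 19 mcg/mL: subtherapeutic.

16.6 mcg/mL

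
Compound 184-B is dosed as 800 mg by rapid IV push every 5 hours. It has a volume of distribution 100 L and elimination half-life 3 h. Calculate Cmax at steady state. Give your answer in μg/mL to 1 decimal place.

k = ln2/t½ = ln2/3 ≈ 0.231049 h⁻¹; fraction remaining f = e^(−kτ) = e^(−0.231049×5) ≈ 0.3150.
Accumulation ratio R = 1/(1 − f) ≈ 1/0.6850 ≈ 1.4599.
Each bolus raises the concentration by D/Vd = 800/100 ≈ 8.000 μg/mL.
Cmax,ss = C₀/(1 − f) ≈ 8.000/0.6850 ≈ 11.679 μg/mL.

11.7 μg/mL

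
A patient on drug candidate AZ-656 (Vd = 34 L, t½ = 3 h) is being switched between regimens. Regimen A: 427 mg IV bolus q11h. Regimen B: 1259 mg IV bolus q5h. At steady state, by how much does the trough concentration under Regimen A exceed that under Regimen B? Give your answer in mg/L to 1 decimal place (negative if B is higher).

-16.0 mg/L

Regimen A: f = (1/2)^(11/3) ≈ 0.0787; Cmin,ss = (427/34)·f/(1−f) ≈ 1.073 mg/L.
Regimen B: f = (1/2)^(5/3) ≈ 0.3150; Cmin,ss = (1259/34)·f/(1−f) ≈ 17.028 mg/L.
Difference ≈ 1.073 − 17.028 ≈ -15.955 mg/L.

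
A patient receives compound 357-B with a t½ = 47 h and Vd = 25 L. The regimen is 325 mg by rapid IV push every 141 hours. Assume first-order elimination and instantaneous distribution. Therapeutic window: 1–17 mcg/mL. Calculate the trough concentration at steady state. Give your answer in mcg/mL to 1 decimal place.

The dosing interval is 3 half-lives, so f = 2^(−3) = 0.125.
Accumulation ratio R = 1/(1 − f) = 1/0.875 = 8/7.
Single-dose peak C₀ = D/Vd = 325/25 = 13 mcg/mL.
Steady-state peak Cmax,ss = C₀·R = 13 × 8/7 ≈ 14.857 mcg/mL.
Steady-state trough Cmin,ss = Cmax,ss·f ≈ 14.857 × 0.125 ≈ 1.857 mcg/mL.
Trough 1.9 mcg/mL vs MEC 1 mcg/mL: adequate.

1.9 mcg/mL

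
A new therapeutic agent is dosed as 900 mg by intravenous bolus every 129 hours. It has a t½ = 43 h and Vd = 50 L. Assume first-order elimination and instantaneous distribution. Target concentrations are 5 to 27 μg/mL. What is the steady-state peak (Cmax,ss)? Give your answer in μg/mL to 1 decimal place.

20.6 μg/mL

The dosing interval is 3 half-lives, so f = 2^(−3) = 0.125.
Accumulation ratio R = 1/(1 − f) = 1/0.875 = 8/7.
Single-dose peak C₀ = D/Vd = 900/50 = 18 μg/mL.
Steady-state peak Cmax,ss = C₀·R = 18 × 8/7 ≈ 20.571 μg/mL.
Peak 20.6 μg/mL vs MTC 27 μg/mL: below toxic threshold.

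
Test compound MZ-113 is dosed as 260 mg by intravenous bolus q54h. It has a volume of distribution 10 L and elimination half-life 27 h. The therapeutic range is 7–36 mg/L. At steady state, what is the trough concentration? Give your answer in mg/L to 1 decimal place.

8.7 mg/L

τ = 54 h = 2 half-lives, so f = (1/2)^2 = 0.25.
Accumulation ratio R = 1/(1 − f) = 1/0.75 = 4/3.
Single-dose peak C₀ = D/Vd = 260/10 = 26 mg/L.
Steady-state peak Cmax,ss = C₀·R = 26 × 4/3 ≈ 34.667 mg/L.
Steady-state trough Cmin,ss = Cmax,ss·f ≈ 34.667 × 0.25 ≈ 8.667 mg/L.
Trough 8.7 mg/L vs MEC 7 mg/L: adequate.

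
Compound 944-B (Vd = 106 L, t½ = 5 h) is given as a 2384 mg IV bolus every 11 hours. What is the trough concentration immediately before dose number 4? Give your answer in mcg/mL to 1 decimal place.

f = (1/2)^(τ/t½) = (1/2)^(11/5) ≈ 0.2176.
C₀ = D/Vd = 2384/106 ≈ 22.491 mcg/mL.
Before the 4th dose, 3 doses have been given. Superposition: Cmin = C₀·(f + f² + … + f^3).
≈ 22.491 × (0.2176 + 0.0473 + 0.0103) ≈ 22.491 × 0.2752 ≈ 6.190 mcg/mL.

6.2 mcg/mL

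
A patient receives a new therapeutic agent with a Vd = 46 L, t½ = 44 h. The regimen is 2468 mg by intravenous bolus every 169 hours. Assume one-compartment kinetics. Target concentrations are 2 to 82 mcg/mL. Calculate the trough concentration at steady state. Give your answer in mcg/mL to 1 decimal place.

τ/t½ = 169/44 ≈ 3.8409, so fraction remaining f = (1/2)^(169/44) ≈ 0.0698.
Accumulation ratio R = 1/(1 − f) ≈ 1/0.9302 ≈ 1.0750.
Single-dose peak C₀ = D/Vd = 2468/46 ≈ 53.652 mcg/mL.
Cmax,ss = C₀/(1 − f) ≈ 53.652/0.9302 ≈ 57.678 mcg/mL.
One interval later, Cmin,ss = Cmax,ss·e^(−kτ) ≈ 57.678 × 0.0698 ≈ 4.026 mcg/mL.
Trough 4.0 mcg/mL vs MEC 2 mcg/mL: adequate.

4.0 mcg/mL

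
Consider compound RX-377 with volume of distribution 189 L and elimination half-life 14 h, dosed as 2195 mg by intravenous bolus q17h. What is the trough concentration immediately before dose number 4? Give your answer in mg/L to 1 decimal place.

8.1 mg/L

f = (1/2)^(τ/t½) = (1/2)^(17/14) ≈ 0.4310.
C₀ = D/Vd = 2195/189 ≈ 11.614 mg/L.
Before the 4th dose, 3 doses have been given. Superposition: Cmin = C₀·(f + f² + … + f^3).
≈ 11.614 × (0.4310 + 0.1858 + 0.0801) ≈ 11.614 × 0.6969 ≈ 8.094 mg/L.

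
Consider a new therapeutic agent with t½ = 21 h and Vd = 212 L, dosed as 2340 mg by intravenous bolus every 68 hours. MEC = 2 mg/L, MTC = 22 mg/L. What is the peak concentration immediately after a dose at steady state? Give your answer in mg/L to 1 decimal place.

k = ln2/t½ = ln2/21 ≈ 0.033007 h⁻¹; fraction remaining f = e^(−kτ) = e^(−0.033007×68) ≈ 0.1060.
At steady state, accumulation factor R = 1/(1 − e^(−kτ)) ≈ 1.1186.
Each bolus raises the concentration by D/Vd = 2340/212 ≈ 11.038 mg/L.
Steady-state peak Cmax,ss = C₀·R ≈ 11.038 × 1.1186 ≈ 12.347 mg/L.
Peak 12.3 mg/L vs MTC 22 mg/L: below toxic threshold.

12.3 mg/L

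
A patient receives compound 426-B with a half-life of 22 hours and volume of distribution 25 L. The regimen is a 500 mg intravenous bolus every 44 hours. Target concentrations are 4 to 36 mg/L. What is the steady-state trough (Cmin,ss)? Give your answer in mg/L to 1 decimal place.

6.7 mg/L

The dosing interval is 2 half-lives, so f = 2^(−2) = 0.25.
At steady state, R = 1/(1 − 0.25) = 4/3.
Single-dose peak C₀ = D/Vd = 500/25 = 20 mg/L.
Steady-state peak Cmax,ss = C₀·R = 20 × 4/3 ≈ 26.667 mg/L.
Steady-state trough Cmin,ss = Cmax,ss·f ≈ 26.667 × 0.25 ≈ 6.667 mg/L.
Trough 6.7 mg/L vs MEC 4 mg/L: adequate.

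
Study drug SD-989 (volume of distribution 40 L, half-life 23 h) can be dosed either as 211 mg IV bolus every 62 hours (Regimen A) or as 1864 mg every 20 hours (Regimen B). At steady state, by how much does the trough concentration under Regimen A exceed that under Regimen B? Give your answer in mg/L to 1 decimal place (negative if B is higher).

Regimen A: f = (1/2)^(62/23) ≈ 0.1544; Cmin,ss = (211/40)·f/(1−f) ≈ 0.963 mg/L.
Regimen B: f = (1/2)^(20/23) ≈ 0.5473; Cmin,ss = (1864/40)·f/(1−f) ≈ 56.338 mg/L.
Difference ≈ 0.963 − 56.338 ≈ -55.375 mg/L.

-55.4 mg/L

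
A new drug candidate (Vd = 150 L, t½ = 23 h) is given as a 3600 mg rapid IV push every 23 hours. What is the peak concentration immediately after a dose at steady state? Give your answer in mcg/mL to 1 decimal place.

τ = 23 h = 1 half-life, so f = (1/2)^1 = 0.5.
At steady state, R = 1/(1 − 0.5) = 2/1.
Single-dose peak C₀ = D/Vd = 3600/150 = 24 mcg/mL.
Steady-state peak Cmax,ss = C₀·R = 24 × 2/1 ≈ 48.000 mcg/mL.

48.0 mcg/mL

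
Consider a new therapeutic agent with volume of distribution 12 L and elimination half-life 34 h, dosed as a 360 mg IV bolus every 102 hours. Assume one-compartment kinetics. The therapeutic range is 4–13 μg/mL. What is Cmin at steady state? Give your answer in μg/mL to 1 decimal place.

The dosing interval is 3 half-lives, so f = 2^(−3) = 0.125.
At steady state, R = 1/(1 − 0.125) = 8/7.
Single-dose peak C₀ = D/Vd = 360/12 = 30 μg/mL.
Steady-state peak Cmax,ss = C₀·R = 30 × 8/7 ≈ 34.286 μg/mL.
Steady-state trough Cmin,ss = Cmax,ss·f ≈ 34.286 × 0.125 ≈ 4.286 μg/mL.
Trough 4.3 μg/mL vs MEC 4 μg/mL: adequate.

4.3 μg/mL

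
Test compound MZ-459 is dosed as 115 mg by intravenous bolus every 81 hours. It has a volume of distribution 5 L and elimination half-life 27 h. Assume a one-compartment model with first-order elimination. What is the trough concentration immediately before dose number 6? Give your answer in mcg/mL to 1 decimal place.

f = (1/2)^(τ/t½) = (1/2)^(81/27) ≈ 0.1250.
C₀ = D/Vd = 115/5 ≈ 23.000 mcg/mL.
Before the 6th dose, 5 doses have been given. Superposition: Cmin = C₀·(f + f² + … + f^5).
≈ 23.000 × (0.1250 + 0.0156 + 0.0020 + 0.0002 + 0.0000) ≈ 23.000 × 0.1428 ≈ 3.284 mcg/mL.

3.3 mcg/mL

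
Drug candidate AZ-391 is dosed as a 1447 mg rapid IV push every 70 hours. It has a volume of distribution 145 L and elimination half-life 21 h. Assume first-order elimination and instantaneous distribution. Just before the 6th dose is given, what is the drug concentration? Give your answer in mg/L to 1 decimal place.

1.1 mg/L

f = (1/2)^(τ/t½) = (1/2)^(70/21) ≈ 0.0992.
C₀ = D/Vd = 1447/145 ≈ 9.979 mg/L.
Before the 6th dose, 5 doses have been given. Superposition: Cmin = C₀·(f + f² + … + f^5).
≈ 9.979 × (0.0992 + 0.0098 + 0.0010 + 0.0001 + 0.0000) ≈ 9.979 × 0.1101 ≈ 1.099 mg/L.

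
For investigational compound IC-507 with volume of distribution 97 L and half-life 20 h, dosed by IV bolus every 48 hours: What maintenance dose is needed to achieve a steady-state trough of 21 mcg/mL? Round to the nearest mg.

τ/t½ = 48/20 ≈ 2.4, so f = (1/2)^(48/20) ≈ 0.189465.
Cmin,ss = (D/Vd)·f/(1−f), so D = Cmin,ss·Vd·(1−f)/f.
D = 21 × 97 × (1−f)/f ≈ 21 × 97 × 4.27802 ≈ 8714.33 mg.

8714 mg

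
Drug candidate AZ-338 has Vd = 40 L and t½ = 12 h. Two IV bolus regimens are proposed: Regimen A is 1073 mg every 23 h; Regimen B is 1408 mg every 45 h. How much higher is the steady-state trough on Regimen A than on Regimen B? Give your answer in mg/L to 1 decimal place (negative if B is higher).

Regimen A: f = (1/2)^(23/12) ≈ 0.2649; Cmin,ss = (1073/40)·f/(1−f) ≈ 9.667 mg/L.
Regimen B: f = (1/2)^(45/12) ≈ 0.0743; Cmin,ss = (1408/40)·f/(1−f) ≈ 2.825 mg/L.
Difference ≈ 9.667 − 2.825 ≈ 6.842 mg/L.

6.8 mg/L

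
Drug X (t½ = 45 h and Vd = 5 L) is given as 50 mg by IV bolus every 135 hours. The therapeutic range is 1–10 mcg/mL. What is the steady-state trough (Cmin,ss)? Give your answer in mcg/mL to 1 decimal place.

1.4 mcg/mL

τ = 135 h = 3 half-lives, so f = (1/2)^3 = 0.125.
Accumulation ratio R = 1/(1 − f) = 1/0.875 = 8/7.
Single-dose peak C₀ = D/Vd = 50/5 = 10 mcg/mL.
Steady-state peak Cmax,ss = C₀·R = 10 × 8/7 ≈ 11.429 mcg/mL.
Steady-state trough Cmin,ss = Cmax,ss·f ≈ 11.429 × 0.125 ≈ 1.429 mcg/mL.
Trough 1.4 mcg/mL vs MEC 1 mcg/mL: adequate.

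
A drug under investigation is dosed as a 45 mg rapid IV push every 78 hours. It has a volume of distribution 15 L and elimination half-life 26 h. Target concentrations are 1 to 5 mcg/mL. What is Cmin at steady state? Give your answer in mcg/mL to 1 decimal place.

τ = 78 h = 3 half-lives, so f = (1/2)^3 = 0.125.
At steady state, R = 1/(1 − 0.125) = 8/7.
Single-dose peak C₀ = D/Vd = 45/15 = 3 mcg/mL.
Steady-state peak Cmax,ss = C₀·R = 3 × 8/7 ≈ 3.429 mcg/mL.
Steady-state trough Cmin,ss = Cmax,ss·f ≈ 3.429 × 0.125 ≈ 0.429 mcg/mL.
Trough 0.4 mcg/mL vs MEC 1 mcg/mL: subtherapeutic.

0.4 mcg/mL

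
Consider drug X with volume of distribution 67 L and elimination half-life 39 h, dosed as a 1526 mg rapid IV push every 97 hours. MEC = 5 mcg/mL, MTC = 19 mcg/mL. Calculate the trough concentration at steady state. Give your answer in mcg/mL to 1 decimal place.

4.9 mcg/mL

Over one 97-h interval, 97/39 ≈ 2.4872 half-lives elapse, leaving f ≈ 0.1784 of each dose.
At steady state, accumulation factor R = 1/(1 − e^(−kτ)) ≈ 1.2171.
Single-dose peak C₀ = D/Vd = 1526/67 ≈ 22.776 mcg/mL.
Steady-state peak Cmax,ss = C₀·R ≈ 22.776 × 1.2171 ≈ 27.721 mcg/mL.
One interval later, Cmin,ss = Cmax,ss·e^(−kτ) ≈ 27.721 × 0.1784 ≈ 4.945 mcg/mL.
Trough 4.9 mcg/mL vs MEC 5 mcg/mL: subtherapeutic.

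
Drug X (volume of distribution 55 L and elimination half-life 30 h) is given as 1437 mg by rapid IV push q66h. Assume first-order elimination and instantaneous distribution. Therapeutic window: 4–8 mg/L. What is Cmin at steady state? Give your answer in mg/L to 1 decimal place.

Over one 66-h interval, 66/30 ≈ 2.2 half-lives elapse, leaving f ≈ 0.2176 of each dose.
Single-dose peak C₀ = D/Vd = 1437/55 ≈ 26.127 mg/L.
Steady-state trough Cmin,ss = C₀·f/(1−f) ≈ 26.127 × 0.2176/0.7824 ≈ 7.266 mg/L.
Trough 7.3 mg/L vs MEC 4 mg/L: adequate.

7.3 mg/L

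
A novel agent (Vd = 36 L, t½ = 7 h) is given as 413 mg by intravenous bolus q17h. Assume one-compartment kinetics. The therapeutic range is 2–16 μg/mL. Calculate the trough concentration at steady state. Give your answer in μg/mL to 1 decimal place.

Over one 17-h interval, 17/7 ≈ 2.4286 half-lives elapse, leaving f ≈ 0.1857 of each dose.
Accumulation ratio R = 1/(1 − f) ≈ 1/0.8143 ≈ 1.2280.
Each bolus raises the concentration by D/Vd = 413/36 ≈ 11.472 μg/mL.
Cmax,ss = C₀/(1 − f) ≈ 11.472/0.8143 ≈ 14.088 μg/mL.
Steady-state trough Cmin,ss = Cmax,ss·f ≈ 14.088 × 0.1857 ≈ 2.616 μg/mL.
Trough 2.6 μg/mL vs MEC 2 μg/mL: adequate.

2.6 μg/mL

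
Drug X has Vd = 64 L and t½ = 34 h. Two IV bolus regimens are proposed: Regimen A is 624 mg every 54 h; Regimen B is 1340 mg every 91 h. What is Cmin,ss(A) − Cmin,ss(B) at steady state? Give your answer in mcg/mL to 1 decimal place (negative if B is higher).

1.0 mcg/mL

Regimen A: f = (1/2)^(54/34) ≈ 0.3326; Cmin,ss = (624/64)·f/(1−f) ≈ 4.859 mcg/mL.
Regimen B: f = (1/2)^(91/34) ≈ 0.1564; Cmin,ss = (1340/64)·f/(1−f) ≈ 3.882 mcg/mL.
Difference ≈ 4.859 − 3.882 ≈ 0.977 mcg/mL.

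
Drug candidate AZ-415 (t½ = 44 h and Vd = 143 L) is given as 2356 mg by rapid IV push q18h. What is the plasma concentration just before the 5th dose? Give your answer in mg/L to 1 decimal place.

34.1 mg/L

f = (1/2)^(τ/t½) = (1/2)^(18/44) ≈ 0.7531.
C₀ = D/Vd = 2356/143 ≈ 16.476 mg/L.
Before the 5th dose, 4 doses have been given. Superposition: Cmin = C₀·(f + f² + … + f^4).
≈ 16.476 × (0.7531 + 0.5672 + 0.4271 + 0.3217) ≈ 16.476 × 2.0691 ≈ 34.090 mg/L.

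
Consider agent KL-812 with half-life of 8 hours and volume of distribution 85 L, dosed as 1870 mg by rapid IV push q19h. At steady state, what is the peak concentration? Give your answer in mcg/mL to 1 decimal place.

Over one 19-h interval, 19/8 ≈ 2.375 half-lives elapse, leaving f ≈ 0.1928 of each dose.
At steady state, accumulation factor R = 1/(1 − e^(−kτ)) ≈ 1.2389.
Single-dose peak C₀ = D/Vd = 1870/85 ≈ 22.000 mcg/mL.
Steady-state peak Cmax,ss = C₀·R ≈ 22.000 × 1.2389 ≈ 27.256 mcg/mL.

27.3 mcg/mL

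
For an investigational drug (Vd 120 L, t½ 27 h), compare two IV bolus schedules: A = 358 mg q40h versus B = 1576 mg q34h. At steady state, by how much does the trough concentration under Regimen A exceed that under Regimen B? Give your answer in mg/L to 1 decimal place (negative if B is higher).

-7.8 mg/L

Regimen A: f = (1/2)^(40/27) ≈ 0.3581; Cmin,ss = (358/120)·f/(1−f) ≈ 1.664 mg/L.
Regimen B: f = (1/2)^(34/27) ≈ 0.4178; Cmin,ss = (1576/120)·f/(1−f) ≈ 9.425 mg/L.
Difference ≈ 1.664 − 9.425 ≈ -7.761 mg/L.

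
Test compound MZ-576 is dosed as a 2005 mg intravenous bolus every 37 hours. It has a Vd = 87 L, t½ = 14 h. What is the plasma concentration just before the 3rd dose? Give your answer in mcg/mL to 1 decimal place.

f = (1/2)^(τ/t½) = (1/2)^(37/14) ≈ 0.1601.
C₀ = D/Vd = 2005/87 ≈ 23.046 mcg/mL.
Before the 3rd dose, 2 doses have been given. Superposition: Cmin = C₀·(f + f²).
≈ 23.046 × (0.1601 + 0.0256) ≈ 23.046 × 0.1857 ≈ 4.280 mcg/mL.

4.3 mcg/mL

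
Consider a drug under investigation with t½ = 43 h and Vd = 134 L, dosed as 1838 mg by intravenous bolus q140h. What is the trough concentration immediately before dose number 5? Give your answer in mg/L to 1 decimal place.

f = (1/2)^(τ/t½) = (1/2)^(140/43) ≈ 0.1047.
C₀ = D/Vd = 1838/134 ≈ 13.716 mg/L.
Before the 5th dose, 4 doses have been given. Superposition: Cmin = C₀·(f + f² + … + f^4).
≈ 13.716 × (0.1047 + 0.0110 + 0.0011 + 0.0001) ≈ 13.716 × 0.1169 ≈ 1.603 mg/L.

1.6 mg/L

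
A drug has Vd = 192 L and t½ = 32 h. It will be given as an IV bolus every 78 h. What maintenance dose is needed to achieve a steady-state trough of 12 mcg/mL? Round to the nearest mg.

10177 mg

τ/t½ = 78/32 ≈ 2.4375, so f = (1/2)^(78/32) ≈ 0.184603.
Cmin,ss = (D/Vd)·f/(1−f), so D = Cmin,ss·Vd·(1−f)/f.
D = 12 × 192 × (1−f)/f ≈ 12 × 192 × 4.41703 ≈ 10176.84 mg.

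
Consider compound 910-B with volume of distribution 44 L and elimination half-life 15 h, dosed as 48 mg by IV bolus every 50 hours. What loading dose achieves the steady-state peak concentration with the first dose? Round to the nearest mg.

f = (1/2)^(50/15) ≈ 0.099213; accumulation ratio R = 1/(1−f) ≈ 1.11014.
Loading dose to hit Cmax,ss on first dose: D_load = D_maint·R ≈ 48 × 1.11014 ≈ 53.29 mg.

53 mg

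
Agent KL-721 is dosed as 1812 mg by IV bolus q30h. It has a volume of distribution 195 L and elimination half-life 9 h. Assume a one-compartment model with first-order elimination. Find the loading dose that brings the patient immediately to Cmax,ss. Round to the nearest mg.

f = (1/2)^(30/9) ≈ 0.099213; accumulation ratio R = 1/(1−f) ≈ 1.11014.
Loading dose to hit Cmax,ss on first dose: D_load = D_maint·R ≈ 1812 × 1.11014 ≈ 2011.57 mg.

2012 mg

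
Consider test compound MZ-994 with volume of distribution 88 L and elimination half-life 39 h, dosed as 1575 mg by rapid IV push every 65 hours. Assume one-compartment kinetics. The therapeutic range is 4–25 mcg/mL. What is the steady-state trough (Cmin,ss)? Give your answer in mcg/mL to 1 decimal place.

k = ln2/t½ = ln2/39 ≈ 0.017773 h⁻¹; fraction remaining f = e^(−kτ) = e^(−0.017773×65) ≈ 0.3150.
Accumulation ratio R = 1/(1 − f) ≈ 1/0.6850 ≈ 1.4599.
Single-dose peak C₀ = D/Vd = 1575/88 ≈ 17.898 mcg/mL.
Cmax,ss = C₀/(1 − f) ≈ 17.898/0.6850 ≈ 26.128 mcg/mL.
Steady-state trough Cmin,ss = Cmax,ss·f ≈ 26.128 × 0.3150 ≈ 8.230 mcg/mL.
Trough 8.2 mcg/mL vs MEC 4 mcg/mL: adequate.

8.2 mcg/mL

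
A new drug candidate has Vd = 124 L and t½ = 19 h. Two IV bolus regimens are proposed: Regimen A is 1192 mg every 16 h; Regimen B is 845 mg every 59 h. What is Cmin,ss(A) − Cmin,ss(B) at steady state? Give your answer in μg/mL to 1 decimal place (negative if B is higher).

Regimen A: f = (1/2)^(16/19) ≈ 0.5578; Cmin,ss = (1192/124)·f/(1−f) ≈ 12.126 μg/mL.
Regimen B: f = (1/2)^(59/19) ≈ 0.1162; Cmin,ss = (845/124)·f/(1−f) ≈ 0.896 μg/mL.
Difference ≈ 12.126 − 0.896 ≈ 11.230 μg/mL.

11.2 μg/mL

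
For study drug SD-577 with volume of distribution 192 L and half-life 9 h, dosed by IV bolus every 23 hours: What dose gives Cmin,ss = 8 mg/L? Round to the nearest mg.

τ/t½ = 23/9 ≈ 2.5556, so f = (1/2)^(23/9) ≈ 0.170099.
Cmin,ss = (D/Vd)·f/(1−f), so D = Cmin,ss·Vd·(1−f)/f.
D = 8 × 192 × (1−f)/f ≈ 8 × 192 × 4.87893 ≈ 7494.04 mg.

7494 mg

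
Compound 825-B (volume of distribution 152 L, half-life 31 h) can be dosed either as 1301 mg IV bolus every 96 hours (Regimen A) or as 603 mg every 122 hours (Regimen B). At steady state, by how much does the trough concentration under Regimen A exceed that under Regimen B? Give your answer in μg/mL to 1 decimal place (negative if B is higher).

0.9 μg/mL

Regimen A: f = (1/2)^(96/31) ≈ 0.1169; Cmin,ss = (1301/152)·f/(1−f) ≈ 1.133 μg/mL.
Regimen B: f = (1/2)^(122/31) ≈ 0.0654; Cmin,ss = (603/152)·f/(1−f) ≈ 0.278 μg/mL.
Difference ≈ 1.133 − 0.278 ≈ 0.855 μg/mL.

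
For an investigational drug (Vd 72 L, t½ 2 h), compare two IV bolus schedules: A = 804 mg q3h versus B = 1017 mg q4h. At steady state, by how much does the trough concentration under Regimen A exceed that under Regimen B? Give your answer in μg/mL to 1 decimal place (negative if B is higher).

1.4 μg/mL

Regimen A: f = (1/2)^(3/2) ≈ 0.3536; Cmin,ss = (804/72)·f/(1−f) ≈ 6.108 μg/mL.
Regimen B: f = (1/2)^(4/2) ≈ 0.2500; Cmin,ss = (1017/72)·f/(1−f) ≈ 4.708 μg/mL.
Difference ≈ 6.108 − 4.708 ≈ 1.400 μg/mL.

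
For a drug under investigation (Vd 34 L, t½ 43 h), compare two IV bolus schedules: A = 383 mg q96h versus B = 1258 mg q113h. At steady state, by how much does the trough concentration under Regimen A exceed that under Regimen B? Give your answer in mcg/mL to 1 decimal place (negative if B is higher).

Regimen A: f = (1/2)^(96/43) ≈ 0.2128; Cmin,ss = (383/34)·f/(1−f) ≈ 3.045 mcg/mL.
Regimen B: f = (1/2)^(113/43) ≈ 0.1618; Cmin,ss = (1258/34)·f/(1−f) ≈ 7.142 mcg/mL.
Difference ≈ 3.045 − 7.142 ≈ -4.097 mcg/mL.

-4.1 mcg/mL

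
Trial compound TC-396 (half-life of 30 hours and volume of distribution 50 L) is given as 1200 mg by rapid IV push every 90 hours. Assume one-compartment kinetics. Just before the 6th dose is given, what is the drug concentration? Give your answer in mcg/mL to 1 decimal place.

f = (1/2)^(τ/t½) = (1/2)^(90/30) ≈ 0.1250.
C₀ = D/Vd = 1200/50 ≈ 24.000 mcg/mL.
Before the 6th dose, 5 doses have been given. Superposition: Cmin = C₀·(f + f² + … + f^5).
≈ 24.000 × (0.1250 + 0.0156 + 0.0020 + 0.0002 + 0.0000) ≈ 24.000 × 0.1428 ≈ 3.427 mcg/mL.

3.4 mcg/mL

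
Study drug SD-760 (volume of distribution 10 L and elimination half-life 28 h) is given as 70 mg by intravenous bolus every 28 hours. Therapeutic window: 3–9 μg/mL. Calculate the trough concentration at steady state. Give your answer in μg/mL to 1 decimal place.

7.0 μg/mL

τ = 28 h = 1 half-life, so f = (1/2)^1 = 0.5.
At steady state, R = 1/(1 − 0.5) = 2/1.
Single-dose peak C₀ = D/Vd = 70/10 = 7 μg/mL.
Steady-state peak Cmax,ss = C₀·R = 7 × 2/1 ≈ 14.000 μg/mL.
Steady-state trough Cmin,ss = Cmax,ss·f ≈ 14.000 × 0.5 ≈ 7.000 μg/mL.
Trough 7.0 μg/mL vs MEC 3 μg/mL: adequate.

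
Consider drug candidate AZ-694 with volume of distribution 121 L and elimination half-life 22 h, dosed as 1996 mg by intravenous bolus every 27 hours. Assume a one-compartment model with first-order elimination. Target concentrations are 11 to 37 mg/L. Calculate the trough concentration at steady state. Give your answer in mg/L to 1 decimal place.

12.3 mg/L

Over one 27-h interval, 27/22 ≈ 1.2273 half-lives elapse, leaving f ≈ 0.4271 of each dose.
Each bolus raises the concentration by D/Vd = 1996/121 ≈ 16.496 mg/L.
Steady-state trough Cmin,ss = C₀·f/(1−f) ≈ 16.496 × 0.4271/0.5729 ≈ 12.298 mg/L.
Trough 12.3 mg/L vs MEC 11 mg/L: adequate.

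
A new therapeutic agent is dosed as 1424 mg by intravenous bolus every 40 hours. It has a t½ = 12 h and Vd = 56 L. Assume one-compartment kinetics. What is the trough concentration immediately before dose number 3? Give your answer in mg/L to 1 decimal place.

2.8 mg/L

f = (1/2)^(τ/t½) = (1/2)^(40/12) ≈ 0.0992.
C₀ = D/Vd = 1424/56 ≈ 25.429 mg/L.
Before the 3rd dose, 2 doses have been given. Superposition: Cmin = C₀·(f + f²).
≈ 25.429 × (0.0992 + 0.0098) ≈ 25.429 × 0.1090 ≈ 2.772 mg/L.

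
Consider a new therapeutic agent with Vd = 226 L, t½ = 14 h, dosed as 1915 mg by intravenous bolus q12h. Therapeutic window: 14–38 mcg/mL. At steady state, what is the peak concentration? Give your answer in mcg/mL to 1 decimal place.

18.9 mcg/mL

Over one 12-h interval, 12/14 ≈ 0.85714 half-lives elapse, leaving f ≈ 0.5520 of each dose.
Accumulation ratio R = 1/(1 − f) ≈ 1/0.4480 ≈ 2.2321.
Each bolus raises the concentration by D/Vd = 1915/226 ≈ 8.473 mcg/mL.
Steady-state peak Cmax,ss = C₀·R ≈ 8.473 × 2.2321 ≈ 18.913 mcg/mL.
Peak 18.9 mcg/mL vs MTC 38 mcg/mL: below toxic threshold.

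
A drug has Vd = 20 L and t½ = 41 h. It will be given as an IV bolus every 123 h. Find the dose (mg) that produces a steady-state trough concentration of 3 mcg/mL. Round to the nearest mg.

420 mg

τ/t½ = 123/41 ≈ 3, so f = (1/2)^(123/41) ≈ 0.125000.
Cmin,ss = (D/Vd)·f/(1−f), so D = Cmin,ss·Vd·(1−f)/f.
D = 3 × 20 × (1−f)/f ≈ 3 × 20 × 7.00000 ≈ 420.00 mg.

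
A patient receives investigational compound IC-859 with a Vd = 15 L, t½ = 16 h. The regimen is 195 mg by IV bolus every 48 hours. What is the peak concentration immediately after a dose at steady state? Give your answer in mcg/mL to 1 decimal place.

14.9 mcg/mL

The dosing interval is 3 half-lives, so f = 2^(−3) = 0.125.
At steady state, R = 1/(1 − 0.125) = 8/7.
Single-dose peak C₀ = D/Vd = 195/15 = 13 mcg/mL.
Steady-state peak Cmax,ss = C₀·R = 13 × 8/7 ≈ 14.857 mcg/mL.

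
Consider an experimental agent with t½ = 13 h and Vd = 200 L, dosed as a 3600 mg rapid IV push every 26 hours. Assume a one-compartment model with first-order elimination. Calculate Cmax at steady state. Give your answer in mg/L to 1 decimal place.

The dosing interval is 2 half-lives, so f = 2^(−2) = 0.25.
At steady state, R = 1/(1 − 0.25) = 4/3.
Single-dose peak C₀ = D/Vd = 3600/200 = 18 mg/L.
Steady-state peak Cmax,ss = C₀·R = 18 × 4/3 ≈ 24.000 mg/L.

24.0 mg/L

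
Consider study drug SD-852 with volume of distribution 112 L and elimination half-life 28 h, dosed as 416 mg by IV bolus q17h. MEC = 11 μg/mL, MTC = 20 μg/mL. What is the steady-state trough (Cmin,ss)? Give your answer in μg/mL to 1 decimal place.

7.1 μg/mL

k = ln2/t½ = ln2/28 ≈ 0.024755 h⁻¹; fraction remaining f = e^(−kτ) = e^(−0.024755×17) ≈ 0.6565.
At steady state, accumulation factor R = 1/(1 − e^(−kτ)) ≈ 2.9112.
Single-dose peak C₀ = D/Vd = 416/112 ≈ 3.714 μg/mL.
Cmax,ss = C₀/(1 − f) ≈ 3.714/0.3435 ≈ 10.812 μg/mL.
One interval later, Cmin,ss = Cmax,ss·e^(−kτ) ≈ 10.812 × 0.6565 ≈ 7.098 μg/mL.
Trough 7.1 μg/mL vs MEC 11 μg/mL: subtherapeutic.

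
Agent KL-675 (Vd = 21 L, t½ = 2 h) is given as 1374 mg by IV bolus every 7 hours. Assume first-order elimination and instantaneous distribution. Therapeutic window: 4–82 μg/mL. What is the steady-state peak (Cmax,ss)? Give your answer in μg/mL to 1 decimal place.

71.8 μg/mL

τ/t½ = 7/2 ≈ 3.5, so fraction remaining f = (1/2)^(7/2) ≈ 0.0884.
Accumulation ratio R = 1/(1 − f) ≈ 1/0.9116 ≈ 1.0970.
Each bolus raises the concentration by D/Vd = 1374/21 ≈ 65.429 μg/mL.
Steady-state peak Cmax,ss = C₀·R ≈ 65.429 × 1.0970 ≈ 71.776 μg/mL.
Peak 71.8 μg/mL vs MTC 82 μg/mL: below toxic threshold.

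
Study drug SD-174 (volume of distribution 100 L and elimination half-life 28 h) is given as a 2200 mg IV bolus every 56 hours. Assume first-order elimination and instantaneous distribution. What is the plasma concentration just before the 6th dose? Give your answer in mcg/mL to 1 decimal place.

f = (1/2)^(τ/t½) = (1/2)^(56/28) ≈ 0.2500.
C₀ = D/Vd = 2200/100 ≈ 22.000 mcg/mL.
Before the 6th dose, 5 doses have been given. Superposition: Cmin = C₀·(f + f² + … + f^5).
≈ 22.000 × (0.2500 + 0.0625 + 0.0156 + 0.0039 + 0.0010) ≈ 22.000 × 0.3330 ≈ 7.326 mcg/mL.

7.3 mcg/mL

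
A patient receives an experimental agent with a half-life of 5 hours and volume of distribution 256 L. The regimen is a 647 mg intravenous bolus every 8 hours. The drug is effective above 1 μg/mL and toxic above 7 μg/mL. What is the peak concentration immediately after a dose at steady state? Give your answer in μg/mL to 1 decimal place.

3.8 μg/mL

τ/t½ = 8/5 ≈ 1.6, so fraction remaining f = (1/2)^(8/5) ≈ 0.3299.
At steady state, accumulation factor R = 1/(1 − e^(−kτ)) ≈ 1.4923.
Single-dose peak C₀ = D/Vd = 647/256 ≈ 2.527 μg/mL.
Steady-state peak Cmax,ss = C₀·R ≈ 2.527 × 1.4923 ≈ 3.771 μg/mL.
Peak 3.8 μg/mL vs MTC 7 μg/mL: below toxic threshold.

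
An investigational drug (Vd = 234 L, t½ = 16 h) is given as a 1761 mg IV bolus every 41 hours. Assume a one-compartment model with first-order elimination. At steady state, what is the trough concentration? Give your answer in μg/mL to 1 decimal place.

Over one 41-h interval, 41/16 ≈ 2.5625 half-lives elapse, leaving f ≈ 0.1693 of each dose.
Accumulation ratio R = 1/(1 − f) ≈ 1/0.8307 ≈ 1.2038.
Single-dose peak C₀ = D/Vd = 1761/234 ≈ 7.526 μg/mL.
Steady-state peak Cmax,ss = C₀·R ≈ 7.526 × 1.2038 ≈ 9.060 μg/mL.
One interval later, Cmin,ss = Cmax,ss·e^(−kτ) ≈ 9.060 × 0.1693 ≈ 1.534 μg/mL.

1.5 μg/mL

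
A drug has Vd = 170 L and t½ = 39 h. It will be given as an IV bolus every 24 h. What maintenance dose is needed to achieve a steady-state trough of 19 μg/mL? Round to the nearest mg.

1718 mg

τ/t½ = 24/39 ≈ 0.61538, so f = (1/2)^(24/39) ≈ 0.652756.
Cmin,ss = (D/Vd)·f/(1−f), so D = Cmin,ss·Vd·(1−f)/f.
D = 19 × 170 × (1−f)/f ≈ 19 × 170 × 0.53197 ≈ 1718.26 mg.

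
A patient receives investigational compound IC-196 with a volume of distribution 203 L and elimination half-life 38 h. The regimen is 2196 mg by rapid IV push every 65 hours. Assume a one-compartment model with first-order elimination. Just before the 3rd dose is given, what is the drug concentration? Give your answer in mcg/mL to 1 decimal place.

f = (1/2)^(τ/t½) = (1/2)^(65/38) ≈ 0.3055.
C₀ = D/Vd = 2196/203 ≈ 10.818 mcg/mL.
Before the 3rd dose, 2 doses have been given. Superposition: Cmin = C₀·(f + f²).
≈ 10.818 × (0.3055 + 0.0933) ≈ 10.818 × 0.3988 ≈ 4.314 mcg/mL.

4.3 mcg/mL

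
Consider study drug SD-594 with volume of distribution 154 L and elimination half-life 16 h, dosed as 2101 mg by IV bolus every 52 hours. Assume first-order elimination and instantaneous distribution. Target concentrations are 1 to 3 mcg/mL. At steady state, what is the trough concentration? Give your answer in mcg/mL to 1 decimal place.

Over one 52-h interval, 52/16 ≈ 3.25 half-lives elapse, leaving f ≈ 0.1051 of each dose.
At steady state, accumulation factor R = 1/(1 − e^(−kτ)) ≈ 1.1174.
Each bolus raises the concentration by D/Vd = 2101/154 ≈ 13.643 mcg/mL.
Steady-state peak Cmax,ss = C₀·R ≈ 13.643 × 1.1174 ≈ 15.245 mcg/mL.
Steady-state trough Cmin,ss = Cmax,ss·f ≈ 15.245 × 0.1051 ≈ 1.602 mcg/mL.
Trough 1.6 mcg/mL vs MEC 1 mcg/mL: adequate.

1.6 mcg/mL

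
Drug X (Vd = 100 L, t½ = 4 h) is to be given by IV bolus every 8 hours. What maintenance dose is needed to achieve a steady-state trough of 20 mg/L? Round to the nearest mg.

τ/t½ = 8/4 ≈ 2, so f = (1/2)^(8/4) ≈ 0.250000.
Cmin,ss = (D/Vd)·f/(1−f), so D = Cmin,ss·Vd·(1−f)/f.
D = 20 × 100 × (1−f)/f ≈ 20 × 100 × 3.00000 ≈ 6000.00 mg.

6000 mg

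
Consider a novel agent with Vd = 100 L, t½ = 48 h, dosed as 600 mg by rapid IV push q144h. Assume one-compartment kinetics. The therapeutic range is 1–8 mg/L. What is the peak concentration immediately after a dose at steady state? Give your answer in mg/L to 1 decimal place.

The dosing interval is 3 half-lives, so f = 2^(−3) = 0.125.
At steady state, R = 1/(1 − 0.125) = 8/7.
Single-dose peak C₀ = D/Vd = 600/100 = 6 mg/L.
Steady-state peak Cmax,ss = C₀·R = 6 × 8/7 ≈ 6.857 mg/L.
Peak 6.9 mg/L vs MTC 8 mg/L: below toxic threshold.

6.9 mg/L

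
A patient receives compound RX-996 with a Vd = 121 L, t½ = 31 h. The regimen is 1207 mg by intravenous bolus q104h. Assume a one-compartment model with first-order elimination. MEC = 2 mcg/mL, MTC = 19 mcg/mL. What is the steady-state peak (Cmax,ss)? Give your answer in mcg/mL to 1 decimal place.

11.1 mcg/mL

Over one 104-h interval, 104/31 ≈ 3.3548 half-lives elapse, leaving f ≈ 0.0977 of each dose.
Accumulation ratio R = 1/(1 − f) ≈ 1/0.9023 ≈ 1.1083.
Each bolus raises the concentration by D/Vd = 1207/121 ≈ 9.975 mcg/mL.
Cmax,ss = C₀/(1 − f) ≈ 9.975/0.9023 ≈ 11.055 mcg/mL.
Peak 11.1 mcg/mL vs MTC 19 mcg/mL: below toxic threshold.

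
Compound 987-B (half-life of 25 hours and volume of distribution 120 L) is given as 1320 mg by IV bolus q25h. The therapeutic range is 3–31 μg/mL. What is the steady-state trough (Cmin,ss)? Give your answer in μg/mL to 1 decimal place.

The dosing interval is 1 half-life, so f = 2^(−1) = 0.5.
At steady state, R = 1/(1 − 0.5) = 2/1.
Single-dose peak C₀ = D/Vd = 1320/120 = 11 μg/mL.
Steady-state peak Cmax,ss = C₀·R = 11 × 2/1 ≈ 22.000 μg/mL.
Steady-state trough Cmin,ss = Cmax,ss·f ≈ 22.000 × 0.5 ≈ 11.000 μg/mL.
Trough 11.0 μg/mL vs MEC 3 μg/mL: adequate.

11.0 μg/mL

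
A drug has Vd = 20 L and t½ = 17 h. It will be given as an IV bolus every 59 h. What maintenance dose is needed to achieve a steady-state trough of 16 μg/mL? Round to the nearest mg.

3227 mg

τ/t½ = 59/17 ≈ 3.4706, so f = (1/2)^(59/17) ≈ 0.090209.
Cmin,ss = (D/Vd)·f/(1−f), so D = Cmin,ss·Vd·(1−f)/f.
D = 16 × 20 × (1−f)/f ≈ 16 × 20 × 10.08537 ≈ 3227.32 mg.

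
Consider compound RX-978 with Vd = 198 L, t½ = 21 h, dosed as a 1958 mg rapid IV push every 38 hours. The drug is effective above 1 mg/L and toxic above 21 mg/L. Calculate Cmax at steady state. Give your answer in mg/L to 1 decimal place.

Over one 38-h interval, 38/21 ≈ 1.8095 half-lives elapse, leaving f ≈ 0.2853 of each dose.
At steady state, accumulation factor R = 1/(1 − e^(−kτ)) ≈ 1.3992.
Each bolus raises the concentration by D/Vd = 1958/198 ≈ 9.889 mg/L.
Cmax,ss = C₀/(1 − f) ≈ 9.889/0.7147 ≈ 13.837 mg/L.
Peak 13.8 mg/L vs MTC 21 mg/L: below toxic threshold.

13.8 mg/L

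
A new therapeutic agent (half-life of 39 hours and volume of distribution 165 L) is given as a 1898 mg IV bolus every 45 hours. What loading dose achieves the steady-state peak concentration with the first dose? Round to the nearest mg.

f = (1/2)^(45/39) ≈ 0.449425; accumulation ratio R = 1/(1−f) ≈ 1.81628.
Loading dose to hit Cmax,ss on first dose: D_load = D_maint·R ≈ 1898 × 1.81628 ≈ 3447.30 mg.

3447 mg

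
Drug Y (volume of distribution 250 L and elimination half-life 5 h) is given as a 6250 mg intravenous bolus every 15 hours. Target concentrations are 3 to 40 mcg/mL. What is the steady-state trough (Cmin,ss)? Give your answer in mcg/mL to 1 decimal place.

τ = 15 h = 3 half-lives, so f = (1/2)^3 = 0.125.
At steady state, R = 1/(1 − 0.125) = 8/7.
Single-dose peak C₀ = D/Vd = 6250/250 = 25 mcg/mL.
Steady-state peak Cmax,ss = C₀·R = 25 × 8/7 ≈ 28.571 mcg/mL.
Steady-state trough Cmin,ss = Cmax,ss·f ≈ 28.571 × 0.125 ≈ 3.571 mcg/mL.
Trough 3.6 mcg/mL vs MEC 3 mcg/mL: adequate.

3.6 mcg/mL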